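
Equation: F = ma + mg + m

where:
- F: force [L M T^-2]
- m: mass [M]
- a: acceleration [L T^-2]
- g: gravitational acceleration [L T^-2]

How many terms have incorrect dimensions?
1

LHS F: [L M T^-2]
- ma: [L M T^-2] ✓
- mg: [L M T^-2] ✓
- m: [M] ✗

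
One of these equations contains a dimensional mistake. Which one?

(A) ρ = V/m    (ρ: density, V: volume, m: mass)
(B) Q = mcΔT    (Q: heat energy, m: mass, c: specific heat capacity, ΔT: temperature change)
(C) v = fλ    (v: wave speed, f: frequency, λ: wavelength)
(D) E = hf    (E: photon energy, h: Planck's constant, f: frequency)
(A) ρ = V/m

The equation (A) ρ = V/m is dimensionally incorrect.

LHS (ρ): [L^-3 M]
RHS (V/m): [L^3 M^-1] ✗

The dimensions do not match. The other three equations balance.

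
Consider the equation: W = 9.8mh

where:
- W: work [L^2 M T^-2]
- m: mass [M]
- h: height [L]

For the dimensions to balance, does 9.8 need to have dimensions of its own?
Yes

W has dimensions [L^2 M T^-2], while mh alone has dimensions [L M]. For the equation to balance, the factor 9.8 must carry dimensions [L T^-2] — it is a dimensional constant (a numerical value of a physical quantity with its units suppressed), not a pure number.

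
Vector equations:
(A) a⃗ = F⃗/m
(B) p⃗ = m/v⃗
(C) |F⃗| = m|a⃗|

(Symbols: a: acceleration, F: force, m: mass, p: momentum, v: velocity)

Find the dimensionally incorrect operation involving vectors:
(B) p⃗ = m/v⃗

(A) a⃗ = F⃗/m: LHS [L T^-2], RHS [L T^-2] ✓ — force (vector) divided by mass (scalar)
(B) p⃗ = m/v⃗: LHS [L M T^-1], RHS [L^-1 M T] ✗ — momentum is mass times velocity; should be mv⃗ (and division by a vector is undefined)
(C) |F⃗| = m|a⃗|: LHS [L M T^-2], RHS [L M T^-2] ✓ — magnitudes of vectors are scalars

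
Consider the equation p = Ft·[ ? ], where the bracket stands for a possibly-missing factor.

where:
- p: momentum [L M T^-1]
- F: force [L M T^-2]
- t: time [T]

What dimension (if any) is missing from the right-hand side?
Nothing is missing — the bracketed factor must be dimensionless.

p has dimensions [L M T^-1] and Ft already has dimensions [L M T^-1], so p = Ft is dimensionally complete.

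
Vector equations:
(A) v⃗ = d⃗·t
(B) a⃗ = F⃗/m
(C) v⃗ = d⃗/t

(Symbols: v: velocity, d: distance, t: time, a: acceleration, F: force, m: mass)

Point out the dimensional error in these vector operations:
(A) v⃗ = d⃗·t

(A) v⃗ = d⃗·t: LHS [L T^-1], RHS [L T] ✗ — velocity is displacement per time; should be d⃗/t
(B) a⃗ = F⃗/m: LHS [L T^-2], RHS [L T^-2] ✓ — force (vector) divided by mass (scalar)
(C) v⃗ = d⃗/t: LHS [L T^-1], RHS [L T^-1] ✓ — displacement (vector) divided by time (scalar)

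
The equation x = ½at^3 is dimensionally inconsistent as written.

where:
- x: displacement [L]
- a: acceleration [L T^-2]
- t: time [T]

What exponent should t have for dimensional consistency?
The exponent of t should be 2: x = ½at^2

The LHS x has dimensions [L]; t has dimensions [T].
As written, the RHS ½at^3 (exponent 3 on t) has dimensions [L T], which does not match.
With exponent 2, the RHS ½at^2 has dimensions [L], matching the LHS.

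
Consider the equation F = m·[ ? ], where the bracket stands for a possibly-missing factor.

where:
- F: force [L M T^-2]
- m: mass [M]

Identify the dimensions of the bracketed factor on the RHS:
[L T^-2] — acceleration (e.g. a)

F has dimensions [L M T^-2]; m has dimensions [M].
The bracketed factor must supply [L M T^-2] / [M] = [L T^-2].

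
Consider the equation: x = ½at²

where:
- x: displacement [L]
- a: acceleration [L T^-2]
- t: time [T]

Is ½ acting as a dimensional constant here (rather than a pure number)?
No

x has dimensions [L] and at² already has dimensions [L], so the equation balances without ½ contributing any dimensions. ½ is a pure (dimensionless) number; changing or removing it would not affect dimensional consistency.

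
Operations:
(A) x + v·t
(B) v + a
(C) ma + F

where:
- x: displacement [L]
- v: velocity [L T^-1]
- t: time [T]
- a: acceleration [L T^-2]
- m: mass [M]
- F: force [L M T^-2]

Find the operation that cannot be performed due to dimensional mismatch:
(B) v + a

(A) x + v·t: x [L] and v·t [L] — same dimensions ✓
(B) v + a: v [L T^-1] and a [L T^-2] — different dimensions cannot be added/subtracted ✗
(C) ma + F: ma [L M T^-2] and F [L M T^-2] — same dimensions ✓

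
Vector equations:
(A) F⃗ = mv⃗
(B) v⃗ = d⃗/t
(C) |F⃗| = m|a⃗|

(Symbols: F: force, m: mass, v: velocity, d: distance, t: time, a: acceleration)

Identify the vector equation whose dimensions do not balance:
(A) F⃗ = mv⃗

(A) F⃗ = mv⃗: LHS [L M T^-2], RHS [L M T^-1] ✗ — mass times velocity is momentum, not force; should be ma⃗
(B) v⃗ = d⃗/t: LHS [L T^-1], RHS [L T^-1] ✓ — displacement (vector) divided by time (scalar)
(C) |F⃗| = m|a⃗|: LHS [L M T^-2], RHS [L M T^-2] ✓ — magnitudes of vectors are scalars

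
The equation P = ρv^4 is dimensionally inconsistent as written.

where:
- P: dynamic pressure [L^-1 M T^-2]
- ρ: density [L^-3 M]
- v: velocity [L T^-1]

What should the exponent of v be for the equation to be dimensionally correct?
The exponent of v should be 2: P = ρv^2

The LHS P has dimensions [L^-1 M T^-2]; v has dimensions [L T^-1].
As written, the RHS ρv^4 (exponent 4 on v) has dimensions [L M T^-4], which does not match.
With exponent 2, the RHS ρv^2 has dimensions [L^-1 M T^-2], matching the LHS.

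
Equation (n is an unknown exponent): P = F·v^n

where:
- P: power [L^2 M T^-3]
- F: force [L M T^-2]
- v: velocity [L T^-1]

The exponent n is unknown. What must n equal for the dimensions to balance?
n = 1

P has dimensions [L^2 M T^-3]; v has dimensions [L T^-1].
The rest of the RHS has dimensions [L M T^-2], so v^n must supply [L T^-1].
With n = 1: F·v^1 has dimensions [L^2 M T^-3], matching the LHS ✓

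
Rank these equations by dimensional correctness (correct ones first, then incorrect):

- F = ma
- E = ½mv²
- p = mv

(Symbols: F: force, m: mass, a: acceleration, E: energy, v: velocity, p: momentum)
Dimensionally correct: F = ma, E = ½mv², p = mv
Dimensionally incorrect: none
Ordered (correct first, then incorrect): F = ma, E = ½mv², p = mv

- F = ma: LHS [L M T^-2], RHS [L M T^-2] → correct ✓
- E = ½mv²: LHS [L^2 M T^-2], RHS [L^2 M T^-2] → correct ✓
- p = mv: LHS [L M T^-1], RHS [L M T^-1] → correct ✓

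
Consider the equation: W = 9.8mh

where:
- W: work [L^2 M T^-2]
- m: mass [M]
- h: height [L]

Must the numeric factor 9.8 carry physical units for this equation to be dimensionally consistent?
Yes

W has dimensions [L^2 M T^-2], while mh alone has dimensions [L M]. For the equation to balance, the factor 9.8 must carry dimensions [L T^-2] — it is a dimensional constant (a numerical value of a physical quantity with its units suppressed), not a pure number.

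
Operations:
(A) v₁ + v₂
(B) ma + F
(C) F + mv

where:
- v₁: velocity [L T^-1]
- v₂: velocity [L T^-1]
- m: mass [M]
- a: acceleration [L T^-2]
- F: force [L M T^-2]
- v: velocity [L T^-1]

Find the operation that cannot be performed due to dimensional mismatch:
(C) F + mv

(A) v₁ + v₂: v₁ [L T^-1] and v₂ [L T^-1] — same dimensions ✓
(B) ma + F: ma [L M T^-2] and F [L M T^-2] — same dimensions ✓
(C) F + mv: F [L M T^-2] and mv [L M T^-1] — different dimensions cannot be added/subtracted ✗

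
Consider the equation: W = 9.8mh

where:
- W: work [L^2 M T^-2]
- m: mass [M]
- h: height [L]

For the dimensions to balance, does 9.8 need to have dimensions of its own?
Yes

W has dimensions [L^2 M T^-2], while mh alone has dimensions [L M]. For the equation to balance, the factor 9.8 must carry dimensions [L T^-2] — it is a dimensional constant (a numerical value of a physical quantity with its units suppressed), not a pure number.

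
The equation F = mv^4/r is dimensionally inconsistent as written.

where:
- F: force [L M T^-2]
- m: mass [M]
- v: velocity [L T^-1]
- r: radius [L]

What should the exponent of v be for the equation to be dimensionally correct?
The exponent of v should be 2: F = mv^2/r

The LHS F has dimensions [L M T^-2]; v has dimensions [L T^-1].
As written, the RHS mv^4/r (exponent 4 on v) has dimensions [L^3 M T^-4], which does not match.
With exponent 2, the RHS mv^2/r has dimensions [L M T^-2], matching the LHS.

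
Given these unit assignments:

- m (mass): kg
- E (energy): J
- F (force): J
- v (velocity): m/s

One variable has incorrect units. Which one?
F

The variable F (force) should have units N, not J.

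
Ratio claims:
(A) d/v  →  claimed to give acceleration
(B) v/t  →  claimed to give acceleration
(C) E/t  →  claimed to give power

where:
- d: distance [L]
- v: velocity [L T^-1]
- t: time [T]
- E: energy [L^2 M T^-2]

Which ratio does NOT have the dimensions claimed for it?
(A) d/v does not give acceleration

(A) d/v: [T] ≠ acceleration [L T^-2] ✗
(B) v/t: [L T^-2] = acceleration [L T^-2] ✓
(C) E/t: [L^2 M T^-3] = power [L^2 M T^-3] ✓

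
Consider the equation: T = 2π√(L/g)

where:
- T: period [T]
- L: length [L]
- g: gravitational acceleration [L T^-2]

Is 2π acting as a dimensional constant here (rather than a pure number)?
No

T has dimensions [T] and √(L/g) already has dimensions [T], so the equation balances without 2π contributing any dimensions. 2π is a pure (dimensionless) number; changing or removing it would not affect dimensional consistency.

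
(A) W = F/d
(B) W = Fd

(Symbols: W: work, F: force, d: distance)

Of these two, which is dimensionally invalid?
(A)

(A) W = F/d: LHS [L^2 M T^-2], RHS [M T^-2] ✗
(B) W = Fd: LHS [L^2 M T^-2], RHS [L^2 M T^-2] ✓

Expression (A) W = F/d is dimensionally incorrect.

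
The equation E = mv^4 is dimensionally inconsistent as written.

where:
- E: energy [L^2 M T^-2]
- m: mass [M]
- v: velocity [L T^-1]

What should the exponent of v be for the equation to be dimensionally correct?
The exponent of v should be 2: E = mv^2

The LHS E has dimensions [L^2 M T^-2]; v has dimensions [L T^-1].
As written, the RHS mv^4 (exponent 4 on v) has dimensions [L^4 M T^-4], which does not match.
With exponent 2, the RHS mv^2 has dimensions [L^2 M T^-2], matching the LHS.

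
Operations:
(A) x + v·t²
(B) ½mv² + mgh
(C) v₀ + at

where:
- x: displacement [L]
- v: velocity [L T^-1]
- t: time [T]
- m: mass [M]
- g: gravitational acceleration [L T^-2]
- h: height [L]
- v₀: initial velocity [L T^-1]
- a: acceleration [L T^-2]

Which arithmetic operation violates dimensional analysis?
(A) x + v·t²

(A) x + v·t²: x [L] and v·t² [L T] — different dimensions cannot be added/subtracted ✗
(B) ½mv² + mgh: ½mv² [L^2 M T^-2] and mgh [L^2 M T^-2] — same dimensions ✓
(C) v₀ + at: v₀ [L T^-1] and at [L T^-1] — same dimensions ✓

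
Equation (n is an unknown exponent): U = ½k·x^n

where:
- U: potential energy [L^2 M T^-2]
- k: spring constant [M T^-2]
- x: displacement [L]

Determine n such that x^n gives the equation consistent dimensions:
n = 2

U has dimensions [L^2 M T^-2]; x has dimensions [L].
The rest of the RHS has dimensions [M T^-2], so x^n must supply [L^2].
With n = 2: ½k·x^2 has dimensions [L^2 M T^-2], matching the LHS ✓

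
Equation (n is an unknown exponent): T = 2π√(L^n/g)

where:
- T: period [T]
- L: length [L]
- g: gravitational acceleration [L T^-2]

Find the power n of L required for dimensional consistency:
n = 1

T has dimensions [T]; L has dimensions [L].
With n = 1: 2π√(L^1/g) has dimensions [T], matching the LHS ✓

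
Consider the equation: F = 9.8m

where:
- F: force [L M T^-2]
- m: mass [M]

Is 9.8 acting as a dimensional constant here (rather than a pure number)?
Yes

F has dimensions [L M T^-2], while m alone has dimensions [M]. For the equation to balance, the factor 9.8 must carry dimensions [L T^-2] — it is a dimensional constant (a numerical value of a physical quantity with its units suppressed), not a pure number.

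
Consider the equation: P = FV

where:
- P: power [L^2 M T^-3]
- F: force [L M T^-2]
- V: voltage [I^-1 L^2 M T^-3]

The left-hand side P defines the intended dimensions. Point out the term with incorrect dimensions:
The right-hand side term FV

P has dimensions [L^2 M T^-3], but FV has dimensions [I^-1 L^3 M^2 T^-5], so the term FV is dimensionally wrong for P.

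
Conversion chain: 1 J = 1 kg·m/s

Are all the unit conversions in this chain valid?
The chain is incorrect (it contains an error).

Incorrect: Joule is kg·m²/s², not kg·m/s (that is momentum)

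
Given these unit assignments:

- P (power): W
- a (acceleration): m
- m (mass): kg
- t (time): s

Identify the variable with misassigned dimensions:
a

The variable a (acceleration) should have units m/s², not m.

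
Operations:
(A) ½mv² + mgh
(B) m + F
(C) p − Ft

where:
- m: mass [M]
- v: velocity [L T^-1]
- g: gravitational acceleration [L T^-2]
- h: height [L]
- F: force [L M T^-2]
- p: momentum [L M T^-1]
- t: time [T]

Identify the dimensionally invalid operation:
(B) m + F

(A) ½mv² + mgh: ½mv² [L^2 M T^-2] and mgh [L^2 M T^-2] — same dimensions ✓
(B) m + F: m [M] and F [L M T^-2] — different dimensions cannot be added/subtracted ✗
(C) p − Ft: p [L M T^-1] and Ft [L M T^-1] — same dimensions ✓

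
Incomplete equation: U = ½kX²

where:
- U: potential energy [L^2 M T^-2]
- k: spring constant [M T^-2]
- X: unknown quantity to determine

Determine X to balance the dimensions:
X = x (displacement), dimensions [L]

U has dimensions [L^2 M T^-2]; the rest of the RHS (½k) has dimensions [M T^-2].
So X² must have dimensions [L^2], i.e. X has dimensions [L] — X = x (displacement).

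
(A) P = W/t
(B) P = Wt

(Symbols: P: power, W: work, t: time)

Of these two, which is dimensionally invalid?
(B)

(A) P = W/t: LHS [L^2 M T^-3], RHS [L^2 M T^-3] ✓
(B) P = Wt: LHS [L^2 M T^-3], RHS [L^2 M T^-1] ✗

Expression (B) P = Wt is dimensionally incorrect.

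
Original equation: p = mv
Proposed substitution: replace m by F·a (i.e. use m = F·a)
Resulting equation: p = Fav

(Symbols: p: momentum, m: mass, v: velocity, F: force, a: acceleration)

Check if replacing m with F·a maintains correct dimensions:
No

[m] = [M] and [F·a] = [L^2 M T^-4]. These differ, so the substitution replaces a quantity by one of different dimensions and the result p = Fav has LHS [L M T^-1] vs RHS [L^3 M T^-5] — inconsistent.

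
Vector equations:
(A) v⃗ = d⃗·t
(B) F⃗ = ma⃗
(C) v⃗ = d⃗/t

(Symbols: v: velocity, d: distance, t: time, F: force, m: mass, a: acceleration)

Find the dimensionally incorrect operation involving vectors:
(A) v⃗ = d⃗·t

(A) v⃗ = d⃗·t: LHS [L T^-1], RHS [L T] ✗ — velocity is displacement per time; should be d⃗/t
(B) F⃗ = ma⃗: LHS [L M T^-2], RHS [L M T^-2] ✓ — Force and acceleration are vectors, mass is a scalar
(C) v⃗ = d⃗/t: LHS [L T^-1], RHS [L T^-1] ✓ — displacement (vector) divided by time (scalar)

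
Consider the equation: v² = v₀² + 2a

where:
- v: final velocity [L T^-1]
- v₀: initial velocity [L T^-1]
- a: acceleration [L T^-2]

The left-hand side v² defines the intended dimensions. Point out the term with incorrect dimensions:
The term 2a

Checking each RHS term against the LHS:
- v₀²: [L^2 T^-2] — matches v² [L^2 T^-2] ✓
- 2a: [L T^-2] — does NOT match v² [L^2 T^-2] ✗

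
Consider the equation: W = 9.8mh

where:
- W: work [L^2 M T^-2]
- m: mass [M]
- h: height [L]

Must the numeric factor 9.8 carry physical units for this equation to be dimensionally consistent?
Yes

W has dimensions [L^2 M T^-2], while mh alone has dimensions [L M]. For the equation to balance, the factor 9.8 must carry dimensions [L T^-2] — it is a dimensional constant (a numerical value of a physical quantity with its units suppressed), not a pure number.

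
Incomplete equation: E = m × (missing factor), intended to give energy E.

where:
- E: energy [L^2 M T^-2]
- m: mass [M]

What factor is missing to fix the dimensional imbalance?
v² (velocity squared), dimensions [L^2 T^-2]

E has dimensions [L^2 M T^-2] and m has dimensions [M].
The missing factor must have dimensions [L^2 M T^-2] / [M] = [L^2 T^-2], i.e. velocity squared (v²).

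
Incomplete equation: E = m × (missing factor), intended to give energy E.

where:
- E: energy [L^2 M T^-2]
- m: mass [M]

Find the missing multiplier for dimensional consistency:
v² (velocity squared), dimensions [L^2 T^-2]

E has dimensions [L^2 M T^-2] and m has dimensions [M].
The missing factor must have dimensions [L^2 M T^-2] / [M] = [L^2 T^-2], i.e. velocity squared (v²).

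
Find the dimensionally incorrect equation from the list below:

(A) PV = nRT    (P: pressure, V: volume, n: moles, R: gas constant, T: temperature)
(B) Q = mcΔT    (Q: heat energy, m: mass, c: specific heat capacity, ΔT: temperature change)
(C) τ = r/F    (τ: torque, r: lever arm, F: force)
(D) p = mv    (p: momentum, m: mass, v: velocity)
(C) τ = r/F

The equation (C) τ = r/F is dimensionally incorrect.

LHS (τ): [L^2 M T^-2]
RHS (r/F): [M^-1 T^2] ✗

The dimensions do not match. The other three equations balance.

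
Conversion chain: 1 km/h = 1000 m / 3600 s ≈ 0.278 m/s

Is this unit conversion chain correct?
The chain is correct (no errors).

Correct: 1 km = 1000 m, 1 h = 3600 s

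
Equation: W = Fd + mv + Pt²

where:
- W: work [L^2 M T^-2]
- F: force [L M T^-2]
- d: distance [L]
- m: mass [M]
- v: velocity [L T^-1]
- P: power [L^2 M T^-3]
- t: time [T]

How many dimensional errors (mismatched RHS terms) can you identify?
2

LHS W: [L^2 M T^-2]
- Fd: [L^2 M T^-2] ✓
- mv: [L M T^-1] ✗
- Pt²: [L^2 M T^-1] ✗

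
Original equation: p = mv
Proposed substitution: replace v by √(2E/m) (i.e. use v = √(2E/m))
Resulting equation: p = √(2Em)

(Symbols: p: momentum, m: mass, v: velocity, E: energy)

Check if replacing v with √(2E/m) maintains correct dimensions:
Yes

[v] = [L T^-1] and [√(2E/m)] = [L T^-1]. These match, so the substitution replaces a quantity by one of the same dimensions and the result p = √(2Em) has LHS [L M T^-1] vs RHS [L M T^-1] — still consistent.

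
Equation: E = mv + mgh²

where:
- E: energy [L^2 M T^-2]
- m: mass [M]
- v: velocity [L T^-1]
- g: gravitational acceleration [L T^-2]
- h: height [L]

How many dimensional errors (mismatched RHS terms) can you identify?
2

LHS E: [L^2 M T^-2]
- mv: [L M T^-1] ✗
- mgh²: [L^3 M T^-2] ✗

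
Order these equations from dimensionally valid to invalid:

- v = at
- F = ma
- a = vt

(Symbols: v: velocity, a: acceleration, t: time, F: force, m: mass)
Dimensionally correct: v = at, F = ma
Dimensionally incorrect: a = vt
Ordered (correct first, then incorrect): v = at, F = ma, a = vt

- v = at: LHS [L T^-1], RHS [L T^-1] → correct ✓
- F = ma: LHS [L M T^-2], RHS [L M T^-2] → correct ✓
- a = vt: LHS [L T^-2], RHS [L] → incorrect ✗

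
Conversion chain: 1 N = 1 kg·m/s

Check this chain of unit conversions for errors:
The chain is incorrect (it contains an error).

Incorrect: Newton is kg·m/s², not kg·m/s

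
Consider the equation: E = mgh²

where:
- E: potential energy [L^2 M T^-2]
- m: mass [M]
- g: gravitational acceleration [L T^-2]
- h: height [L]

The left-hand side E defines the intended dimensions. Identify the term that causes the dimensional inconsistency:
The right-hand side term mgh²

E has dimensions [L^2 M T^-2], but mgh² has dimensions [L^3 M T^-2], so the term mgh² is dimensionally wrong for E.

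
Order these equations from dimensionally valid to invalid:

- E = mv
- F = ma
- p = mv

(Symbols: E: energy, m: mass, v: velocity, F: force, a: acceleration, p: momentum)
Dimensionally correct: F = ma, p = mv
Dimensionally incorrect: E = mv
Ordered (correct first, then incorrect): F = ma, p = mv, E = mv

- E = mv: LHS [L^2 M T^-2], RHS [L M T^-1] → incorrect ✗
- F = ma: LHS [L M T^-2], RHS [L M T^-2] → correct ✓
- p = mv: LHS [L M T^-1], RHS [L M T^-1] → correct ✓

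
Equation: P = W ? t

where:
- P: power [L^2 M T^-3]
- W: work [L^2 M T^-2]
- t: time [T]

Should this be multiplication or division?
division (÷): P = W ÷ t

P [L^2 M T^-3]; W [L^2 M T^-2]; t [T].
W × t → [L^2 M T^-1] ✗
W ÷ t → [L^2 M T^-3] ✓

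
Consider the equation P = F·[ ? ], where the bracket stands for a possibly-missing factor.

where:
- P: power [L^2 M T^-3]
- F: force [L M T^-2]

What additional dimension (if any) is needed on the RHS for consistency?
[L T^-1] — velocity (e.g. v)

P has dimensions [L^2 M T^-3]; F has dimensions [L M T^-2].
The bracketed factor must supply [L^2 M T^-3] / [L M T^-2] = [L T^-1].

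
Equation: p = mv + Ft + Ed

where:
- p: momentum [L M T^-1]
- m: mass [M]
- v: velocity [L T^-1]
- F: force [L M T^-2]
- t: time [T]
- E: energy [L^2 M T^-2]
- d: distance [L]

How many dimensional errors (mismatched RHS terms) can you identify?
1

LHS p: [L M T^-1]
- mv: [L M T^-1] ✓
- Ft: [L M T^-1] ✓
- Ed: [L^3 M T^-2] ✗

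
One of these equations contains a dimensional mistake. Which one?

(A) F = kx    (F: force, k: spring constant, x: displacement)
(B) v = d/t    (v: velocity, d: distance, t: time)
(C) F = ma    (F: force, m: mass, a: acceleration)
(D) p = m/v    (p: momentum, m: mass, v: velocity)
(D) p = m/v

The equation (D) p = m/v is dimensionally incorrect.

LHS (p): [L M T^-1]
RHS (m/v): [L^-1 M T] ✗

The dimensions do not match. The other three equations balance.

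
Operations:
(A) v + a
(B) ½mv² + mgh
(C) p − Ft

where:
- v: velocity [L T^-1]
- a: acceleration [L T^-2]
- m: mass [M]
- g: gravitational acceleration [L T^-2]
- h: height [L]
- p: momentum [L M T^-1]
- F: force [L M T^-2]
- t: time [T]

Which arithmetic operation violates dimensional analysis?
(A) v + a

(A) v + a: v [L T^-1] and a [L T^-2] — different dimensions cannot be added/subtracted ✗
(B) ½mv² + mgh: ½mv² [L^2 M T^-2] and mgh [L^2 M T^-2] — same dimensions ✓
(C) p − Ft: p [L M T^-1] and Ft [L M T^-1] — same dimensions ✓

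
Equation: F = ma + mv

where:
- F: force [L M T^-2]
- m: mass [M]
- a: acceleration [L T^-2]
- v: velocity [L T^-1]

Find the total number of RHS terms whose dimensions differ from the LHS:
1

LHS F: [L M T^-2]
- ma: [L M T^-2] ✓
- mv: [L M T^-1] ✗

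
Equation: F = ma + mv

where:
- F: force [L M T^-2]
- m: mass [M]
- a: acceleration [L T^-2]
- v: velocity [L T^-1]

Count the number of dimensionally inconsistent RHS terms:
1

LHS F: [L M T^-2]
- ma: [L M T^-2] ✓
- mv: [L M T^-1] ✗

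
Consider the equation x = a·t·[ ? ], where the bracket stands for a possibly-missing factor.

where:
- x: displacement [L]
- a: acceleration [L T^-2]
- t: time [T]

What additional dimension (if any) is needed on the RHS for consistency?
[T] — time (e.g. t)

x has dimensions [L]; a·t has dimensions [L T^-1].
The bracketed factor must supply [L] / [L T^-1] = [T].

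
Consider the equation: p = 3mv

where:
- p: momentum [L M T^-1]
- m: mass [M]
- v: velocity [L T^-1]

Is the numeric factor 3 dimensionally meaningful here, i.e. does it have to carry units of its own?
No

p has dimensions [L M T^-1] and mv already has dimensions [L M T^-1], so the equation balances without 3 contributing any dimensions. 3 is a pure (dimensionless) number; changing or removing it would not affect dimensional consistency.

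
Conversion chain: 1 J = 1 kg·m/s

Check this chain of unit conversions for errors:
The chain is incorrect (it contains an error).

Incorrect: Joule is kg·m²/s², not kg·m/s (that is momentum)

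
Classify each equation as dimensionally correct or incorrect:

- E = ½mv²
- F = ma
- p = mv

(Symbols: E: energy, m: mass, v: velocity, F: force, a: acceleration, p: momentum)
Dimensionally correct: E = ½mv², F = ma, p = mv
Dimensionally incorrect: none
Ordered (correct first, then incorrect): E = ½mv², F = ma, p = mv

- E = ½mv²: LHS [L^2 M T^-2], RHS [L^2 M T^-2] → correct ✓
- F = ma: LHS [L M T^-2], RHS [L M T^-2] → correct ✓
- p = mv: LHS [L M T^-1], RHS [L M T^-1] → correct ✓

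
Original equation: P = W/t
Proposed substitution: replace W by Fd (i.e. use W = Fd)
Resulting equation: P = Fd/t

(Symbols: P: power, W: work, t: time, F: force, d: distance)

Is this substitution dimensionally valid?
Yes

[W] = [L^2 M T^-2] and [Fd] = [L^2 M T^-2]. These match, so the substitution replaces a quantity by one of the same dimensions and the result P = Fd/t has LHS [L^2 M T^-3] vs RHS [L^2 M T^-3] — still consistent.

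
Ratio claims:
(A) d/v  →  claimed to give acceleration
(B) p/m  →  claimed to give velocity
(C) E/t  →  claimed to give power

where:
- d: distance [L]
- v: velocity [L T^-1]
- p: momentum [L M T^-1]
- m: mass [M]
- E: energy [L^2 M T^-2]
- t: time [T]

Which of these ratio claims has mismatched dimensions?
(A) d/v does not give acceleration

(A) d/v: [T] ≠ acceleration [L T^-2] ✗
(B) p/m: [L T^-1] = velocity [L T^-1] ✓
(C) E/t: [L^2 M T^-3] = power [L^2 M T^-3] ✓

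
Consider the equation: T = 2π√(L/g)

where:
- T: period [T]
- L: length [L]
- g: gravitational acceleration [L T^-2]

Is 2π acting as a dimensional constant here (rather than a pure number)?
No

T has dimensions [T] and √(L/g) already has dimensions [T], so the equation balances without 2π contributing any dimensions. 2π is a pure (dimensionless) number; changing or removing it would not affect dimensional consistency.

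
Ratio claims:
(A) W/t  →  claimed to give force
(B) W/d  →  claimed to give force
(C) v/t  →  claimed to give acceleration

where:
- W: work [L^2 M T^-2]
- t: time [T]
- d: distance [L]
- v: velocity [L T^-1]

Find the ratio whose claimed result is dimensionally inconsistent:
(A) W/t does not give force

(A) W/t: [L^2 M T^-3] ≠ force [L M T^-2] ✗
(B) W/d: [L M T^-2] = force [L M T^-2] ✓
(C) v/t: [L T^-2] = acceleration [L T^-2] ✓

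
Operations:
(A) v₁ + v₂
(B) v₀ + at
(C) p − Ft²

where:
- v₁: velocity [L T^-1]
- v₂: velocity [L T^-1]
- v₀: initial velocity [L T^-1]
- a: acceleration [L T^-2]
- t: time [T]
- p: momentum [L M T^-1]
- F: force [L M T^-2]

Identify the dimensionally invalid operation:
(C) p − Ft²

(A) v₁ + v₂: v₁ [L T^-1] and v₂ [L T^-1] — same dimensions ✓
(B) v₀ + at: v₀ [L T^-1] and at [L T^-1] — same dimensions ✓
(C) p − Ft²: p [L M T^-1] and Ft² [L M] — different dimensions cannot be added/subtracted ✗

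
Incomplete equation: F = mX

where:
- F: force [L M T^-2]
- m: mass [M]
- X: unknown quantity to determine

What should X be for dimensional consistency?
X = a (acceleration), dimensions [L T^-2]

F has dimensions [L M T^-2]; the rest of the RHS (m) has dimensions [M].
So X must have dimensions [L T^-2] — X = a (acceleration).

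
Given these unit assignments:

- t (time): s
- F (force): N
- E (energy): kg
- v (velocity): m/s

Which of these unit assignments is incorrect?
E

The variable E (energy) should have units J, not kg.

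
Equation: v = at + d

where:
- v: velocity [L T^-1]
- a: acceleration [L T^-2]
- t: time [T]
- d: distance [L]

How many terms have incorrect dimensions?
1

LHS v: [L T^-1]
- at: [L T^-1] ✓
- d: [L] ✗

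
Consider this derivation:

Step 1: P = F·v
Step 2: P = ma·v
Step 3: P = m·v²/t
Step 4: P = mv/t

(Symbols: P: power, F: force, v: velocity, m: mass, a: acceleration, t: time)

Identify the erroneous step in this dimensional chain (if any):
Step 4

Step 1: P = F·v → LHS [L^2 M T^-3], RHS [L^2 M T^-3] ✓
Step 2: P = ma·v → LHS [L^2 M T^-3], RHS [L^2 M T^-3] ✓
Step 3: P = m·v²/t → LHS [L^2 M T^-3], RHS [L^2 M T^-3] ✓
Step 4: P = mv/t → LHS [L^2 M T^-3], RHS [L M T^-2] ✗

The first dimensional inconsistency appears in step 4: P = mv/t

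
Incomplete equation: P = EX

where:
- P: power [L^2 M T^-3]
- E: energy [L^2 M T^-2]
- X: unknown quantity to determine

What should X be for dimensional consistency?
X = f (inverse time / frequency (1/t)), dimensions [T^-1]

P has dimensions [L^2 M T^-3]; the rest of the RHS (E) has dimensions [L^2 M T^-2].
So X must have dimensions [T^-1] — X = f (inverse time / frequency (1/t)).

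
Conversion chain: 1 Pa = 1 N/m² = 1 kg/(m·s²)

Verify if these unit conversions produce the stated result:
The chain is correct (no errors).

Correct: Pascal is Newton per square meter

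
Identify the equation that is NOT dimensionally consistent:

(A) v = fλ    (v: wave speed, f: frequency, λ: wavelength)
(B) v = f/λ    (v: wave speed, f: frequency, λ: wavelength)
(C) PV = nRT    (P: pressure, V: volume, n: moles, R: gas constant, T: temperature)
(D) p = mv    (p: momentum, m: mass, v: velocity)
(B) v = f/λ

The equation (B) v = f/λ is dimensionally incorrect.

LHS (v): [L T^-1]
RHS (f/λ): [L^-1 T^-1] ✗

The dimensions do not match. The other three equations balance.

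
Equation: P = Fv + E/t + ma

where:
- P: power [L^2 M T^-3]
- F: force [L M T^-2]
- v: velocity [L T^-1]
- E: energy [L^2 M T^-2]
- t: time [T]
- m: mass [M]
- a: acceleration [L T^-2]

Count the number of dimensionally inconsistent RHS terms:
1

LHS P: [L^2 M T^-3]
- Fv: [L^2 M T^-3] ✓
- E/t: [L^2 M T^-3] ✓
- ma: [L M T^-2] ✗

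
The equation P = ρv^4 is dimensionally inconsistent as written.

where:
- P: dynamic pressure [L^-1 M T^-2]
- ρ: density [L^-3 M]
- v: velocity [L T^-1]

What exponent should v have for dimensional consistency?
The exponent of v should be 2: P = ρv^2

The LHS P has dimensions [L^-1 M T^-2]; v has dimensions [L T^-1].
As written, the RHS ρv^4 (exponent 4 on v) has dimensions [L M T^-4], which does not match.
With exponent 2, the RHS ρv^2 has dimensions [L^-1 M T^-2], matching the LHS.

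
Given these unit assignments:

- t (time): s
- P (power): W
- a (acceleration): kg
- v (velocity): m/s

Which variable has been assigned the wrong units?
a

The variable a (acceleration) should have units m/s², not kg.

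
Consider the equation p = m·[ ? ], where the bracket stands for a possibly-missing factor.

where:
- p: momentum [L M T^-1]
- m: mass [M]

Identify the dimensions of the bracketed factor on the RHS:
[L T^-1] — velocity (e.g. v)

p has dimensions [L M T^-1]; m has dimensions [M].
The bracketed factor must supply [L M T^-1] / [M] = [L T^-1].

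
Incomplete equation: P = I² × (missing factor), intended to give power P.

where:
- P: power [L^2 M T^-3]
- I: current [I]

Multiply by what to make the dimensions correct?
R (resistance), dimensions [I^-2 L^2 M T^-3]

P has dimensions [L^2 M T^-3] and I² has dimensions [I^2].
The missing factor must have dimensions [L^2 M T^-3] / [I^2] = [I^-2 L^2 M T^-3], i.e. resistance (R).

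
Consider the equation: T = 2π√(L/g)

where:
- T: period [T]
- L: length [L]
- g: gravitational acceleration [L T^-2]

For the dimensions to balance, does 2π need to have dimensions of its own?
No

T has dimensions [T] and √(L/g) already has dimensions [T], so the equation balances without 2π contributing any dimensions. 2π is a pure (dimensionless) number; changing or removing it would not affect dimensional consistency.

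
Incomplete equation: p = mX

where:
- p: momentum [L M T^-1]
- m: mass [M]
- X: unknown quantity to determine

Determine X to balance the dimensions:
X = v (velocity), dimensions [L T^-1]

p has dimensions [L M T^-1]; the rest of the RHS (m) has dimensions [M].
So X must have dimensions [L T^-1] — X = v (velocity).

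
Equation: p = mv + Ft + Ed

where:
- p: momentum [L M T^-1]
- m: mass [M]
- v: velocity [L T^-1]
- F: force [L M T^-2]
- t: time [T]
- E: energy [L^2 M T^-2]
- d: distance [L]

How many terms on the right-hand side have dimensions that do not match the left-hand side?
1

LHS p: [L M T^-1]
- mv: [L M T^-1] ✓
- Ft: [L M T^-1] ✓
- Ed: [L^3 M T^-2] ✗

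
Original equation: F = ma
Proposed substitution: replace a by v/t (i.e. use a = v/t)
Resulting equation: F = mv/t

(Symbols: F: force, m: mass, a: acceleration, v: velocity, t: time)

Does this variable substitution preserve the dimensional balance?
Yes

[a] = [L T^-2] and [v/t] = [L T^-2]. These match, so the substitution replaces a quantity by one of the same dimensions and the result F = mv/t has LHS [L M T^-2] vs RHS [L M T^-2] — still consistent.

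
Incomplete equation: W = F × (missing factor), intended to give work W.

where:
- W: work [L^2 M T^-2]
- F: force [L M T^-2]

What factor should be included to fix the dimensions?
d (distance), dimensions [L]

W has dimensions [L^2 M T^-2] and F has dimensions [L M T^-2].
The missing factor must have dimensions [L^2 M T^-2] / [L M T^-2] = [L], i.e. distance (d).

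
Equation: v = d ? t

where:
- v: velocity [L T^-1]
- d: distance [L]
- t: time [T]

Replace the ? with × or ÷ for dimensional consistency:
division (÷): v = d ÷ t

v [L T^-1]; d [L]; t [T].
d × t → [L T] ✗
d ÷ t → [L T^-1] ✓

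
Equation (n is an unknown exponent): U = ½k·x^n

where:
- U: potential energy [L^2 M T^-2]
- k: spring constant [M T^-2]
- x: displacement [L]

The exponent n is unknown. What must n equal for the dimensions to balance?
n = 2

U has dimensions [L^2 M T^-2]; x has dimensions [L].
The rest of the RHS has dimensions [M T^-2], so x^n must supply [L^2].
With n = 2: ½k·x^2 has dimensions [L^2 M T^-2], matching the LHS ✓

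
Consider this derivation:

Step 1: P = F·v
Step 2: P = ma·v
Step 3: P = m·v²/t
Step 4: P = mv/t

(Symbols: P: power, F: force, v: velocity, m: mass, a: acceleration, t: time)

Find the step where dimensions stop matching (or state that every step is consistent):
Step 4

Step 1: P = F·v → LHS [L^2 M T^-3], RHS [L^2 M T^-3] ✓
Step 2: P = ma·v → LHS [L^2 M T^-3], RHS [L^2 M T^-3] ✓
Step 3: P = m·v²/t → LHS [L^2 M T^-3], RHS [L^2 M T^-3] ✓
Step 4: P = mv/t → LHS [L^2 M T^-3], RHS [L M T^-2] ✗

The first dimensional inconsistency appears in step 4: P = mv/t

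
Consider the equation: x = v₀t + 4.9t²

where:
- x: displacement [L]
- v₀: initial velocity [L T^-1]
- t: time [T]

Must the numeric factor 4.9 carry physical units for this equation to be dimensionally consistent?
Yes

x has dimensions [L], while t² alone has dimensions [T^2]. For the equation to balance, the factor 4.9 must carry dimensions [L T^-2] — it is a dimensional constant (a numerical value of a physical quantity with its units suppressed), not a pure number.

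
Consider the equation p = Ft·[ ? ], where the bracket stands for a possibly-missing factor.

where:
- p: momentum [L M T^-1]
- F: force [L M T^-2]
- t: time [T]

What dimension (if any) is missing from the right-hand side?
Nothing is missing — the bracketed factor must be dimensionless.

p has dimensions [L M T^-1] and Ft already has dimensions [L M T^-1], so p = Ft is dimensionally complete.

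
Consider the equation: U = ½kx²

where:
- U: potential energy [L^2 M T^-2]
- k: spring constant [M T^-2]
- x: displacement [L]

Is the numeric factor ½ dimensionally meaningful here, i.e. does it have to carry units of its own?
No

U has dimensions [L^2 M T^-2] and kx² already has dimensions [L^2 M T^-2], so the equation balances without ½ contributing any dimensions. ½ is a pure (dimensionless) number; changing or removing it would not affect dimensional consistency.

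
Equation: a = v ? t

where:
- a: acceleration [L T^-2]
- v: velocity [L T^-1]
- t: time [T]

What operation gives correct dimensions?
division (÷): a = v ÷ t

a [L T^-2]; v [L T^-1]; t [T].
v × t → [L] ✗
v ÷ t → [L T^-2] ✓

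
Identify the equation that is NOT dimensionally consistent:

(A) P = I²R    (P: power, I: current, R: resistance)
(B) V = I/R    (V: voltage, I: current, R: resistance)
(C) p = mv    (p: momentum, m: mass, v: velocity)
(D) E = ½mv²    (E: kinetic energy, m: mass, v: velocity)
(B) V = I/R

The equation (B) V = I/R is dimensionally incorrect.

LHS (V): [I^-1 L^2 M T^-3]
RHS (I/R): [I^3 L^-2 M^-1 T^3] ✗

The dimensions do not match. The other three equations balance.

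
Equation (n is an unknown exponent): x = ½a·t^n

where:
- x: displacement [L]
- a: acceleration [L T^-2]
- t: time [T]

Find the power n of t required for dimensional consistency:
n = 2

x has dimensions [L]; t has dimensions [T].
The rest of the RHS has dimensions [L T^-2], so t^n must supply [T^2].
With n = 2: ½a·t^2 has dimensions [L], matching the LHS ✓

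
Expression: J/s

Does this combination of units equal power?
Yes

The expression J/s has dimensions [L^2 M T^-3], which is exactly power [L^2 M T^-3].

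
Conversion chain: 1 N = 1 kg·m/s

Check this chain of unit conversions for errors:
The chain is incorrect (it contains an error).

Incorrect: Newton is kg·m/s², not kg·m/s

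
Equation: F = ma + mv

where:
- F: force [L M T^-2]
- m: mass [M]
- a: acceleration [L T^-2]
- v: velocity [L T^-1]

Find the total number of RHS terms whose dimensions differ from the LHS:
1

LHS F: [L M T^-2]
- ma: [L M T^-2] ✓
- mv: [L M T^-1] ✗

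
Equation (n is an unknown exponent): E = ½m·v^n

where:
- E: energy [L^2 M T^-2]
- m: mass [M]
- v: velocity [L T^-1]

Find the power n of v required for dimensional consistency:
n = 2

E has dimensions [L^2 M T^-2]; v has dimensions [L T^-1].
The rest of the RHS has dimensions [M], so v^n must supply [L^2 T^-2].
With n = 2: ½m·v^2 has dimensions [L^2 M T^-2], matching the LHS ✓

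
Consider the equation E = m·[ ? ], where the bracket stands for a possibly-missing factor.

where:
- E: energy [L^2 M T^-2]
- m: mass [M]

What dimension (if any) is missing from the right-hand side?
[L^2 T^-2] — velocity squared (e.g. v²)

E has dimensions [L^2 M T^-2]; m has dimensions [M].
The bracketed factor must supply [L^2 M T^-2] / [M] = [L^2 T^-2].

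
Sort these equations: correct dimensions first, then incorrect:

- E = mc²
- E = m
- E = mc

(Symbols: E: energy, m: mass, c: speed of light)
Dimensionally correct: E = mc²
Dimensionally incorrect: E = m, E = mc
Ordered (correct first, then incorrect): E = mc², E = m, E = mc

- E = mc²: LHS [L^2 M T^-2], RHS [L^2 M T^-2] → correct ✓
- E = m: LHS [L^2 M T^-2], RHS [M] → incorrect ✗
- E = mc: LHS [L^2 M T^-2], RHS [L M T^-1] → incorrect ✗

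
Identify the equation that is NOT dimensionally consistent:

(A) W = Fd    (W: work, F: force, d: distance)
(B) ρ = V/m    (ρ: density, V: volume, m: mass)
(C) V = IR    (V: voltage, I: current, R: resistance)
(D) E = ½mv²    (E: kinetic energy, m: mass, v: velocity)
(B) ρ = V/m

The equation (B) ρ = V/m is dimensionally incorrect.

LHS (ρ): [L^-3 M]
RHS (V/m): [L^3 M^-1] ✗

The dimensions do not match. The other three equations balance.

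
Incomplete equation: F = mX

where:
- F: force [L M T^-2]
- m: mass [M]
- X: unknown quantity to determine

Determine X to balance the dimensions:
X = a (acceleration), dimensions [L T^-2]

F has dimensions [L M T^-2]; the rest of the RHS (m) has dimensions [M].
So X must have dimensions [L T^-2] — X = a (acceleration).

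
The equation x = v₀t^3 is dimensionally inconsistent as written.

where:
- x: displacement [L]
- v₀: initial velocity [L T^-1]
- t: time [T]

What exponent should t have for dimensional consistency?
The exponent of t should be 1: x = v₀t

The LHS x has dimensions [L]; t has dimensions [T].
As written, the RHS v₀t^3 (exponent 3 on t) has dimensions [L T^2], which does not match.
With exponent 1, the RHS v₀t has dimensions [L], matching the LHS.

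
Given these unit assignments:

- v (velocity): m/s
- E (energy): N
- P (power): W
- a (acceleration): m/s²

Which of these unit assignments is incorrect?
E

The variable E (energy) should have units J, not N.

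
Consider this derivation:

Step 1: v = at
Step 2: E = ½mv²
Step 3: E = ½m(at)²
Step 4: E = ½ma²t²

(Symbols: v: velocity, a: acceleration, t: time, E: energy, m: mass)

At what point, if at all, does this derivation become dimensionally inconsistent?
No step introduces an error — all steps are dimensionally consistent.

Step 1: v = at → LHS [L T^-1], RHS [L T^-1] ✓
Step 2: E = ½mv² → LHS [L^2 M T^-2], RHS [L^2 M T^-2] ✓
Step 3: E = ½m(at)² → LHS [L^2 M T^-2], RHS [L^2 M T^-2] ✓
Step 4: E = ½ma²t² → LHS [L^2 M T^-2], RHS [L^2 M T^-2] ✓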